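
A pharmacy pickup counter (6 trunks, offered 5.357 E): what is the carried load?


B(6,5.357) = 0.218493 (Erlang-B)
Carried load = a(1 − B) = 5.357·(1 − 0.218493) = 5.357·0.781507 = 4.1865 E

Final: 4.1865 Erlangs


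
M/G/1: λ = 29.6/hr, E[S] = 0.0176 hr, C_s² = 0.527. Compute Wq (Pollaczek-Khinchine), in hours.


ρ = λ·E[S] = 29.6·0.0176 = 0.5210
E[S²] = E[S]²(1+C_s²) = 0.0176²·(1+0.527) = 0.0004730
Wq = λ·E[S²]/(2(1−ρ)) = 29.6·0.0004730/(2·0.4790) = 0.01461 hr

Final: 0.01461 hr


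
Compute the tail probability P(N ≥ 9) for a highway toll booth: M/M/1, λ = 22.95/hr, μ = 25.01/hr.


ρ = 22.95/25.01 = 0.9176
P(N ≥ n) = ρ^n = 0.9176^9 = 0.461340

Final: 0.461340


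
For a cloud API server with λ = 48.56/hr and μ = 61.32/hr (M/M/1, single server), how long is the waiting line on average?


ρ = 48.56/61.32 = 0.7919
Lq = ρ²/(1−ρ) = 0.6271/0.2081 = 3.0137

Final: 3.0137


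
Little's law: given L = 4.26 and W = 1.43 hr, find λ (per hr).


λ = L/W = 4.26/1.43 = 2.9790 /hr

Final: 2.9790 /hr


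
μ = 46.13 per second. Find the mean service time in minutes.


Mean service time = 1/μ = 1/46.13 second = 0.02168 second
In minutes: 0.02168 × 0.0166667 = 0.0003613 min

Final: 0.0003613 min


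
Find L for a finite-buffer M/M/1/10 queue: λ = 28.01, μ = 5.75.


ρ = 28.01/5.75 = 4.8713
L = ρ[1 − (K+1)ρ^K + Kρ^(K+1)] / [(1−ρ)(1−ρ^(K+1))]
Numerator: 4.8713·(1 − 11·7524066.777486 + 10·36652019.206500) = 1382259198.772078
Denominator: (-3.8713)·(-36652018.206500) = 141891117.439423
L = 1382259198.772078/141891117.439423 = 9.7417

Final: 9.7417


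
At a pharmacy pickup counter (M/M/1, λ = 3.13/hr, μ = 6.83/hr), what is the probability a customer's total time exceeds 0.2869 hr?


W ~ Exponential(μ−λ) for M/M/1.
μ − λ = 6.83 − 3.13 = 3.7000
P(W > t) = e^{−(μ−λ)t} = e^{−1.0615} = 0.345926

Final: 0.345926


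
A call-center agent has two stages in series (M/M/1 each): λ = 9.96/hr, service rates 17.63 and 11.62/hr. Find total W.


Each node sees arrival rate λ = 9.96/hr (tandem ⇒ throughput preserved).
W₁ = 1/(μ₁−λ) = 1/(17.63−9.96) = 0.13038 hr
W₂ = 1/(μ₂−λ) = 1/(11.62−9.96) = 0.60241 hr
W_total = W₁ + W₂ = 0.13038 + 0.60241 = 0.73279 hr

Final: 0.73279 hr


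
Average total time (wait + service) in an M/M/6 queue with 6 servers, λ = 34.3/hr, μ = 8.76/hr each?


a = 3.9155; ρ = 0.6526; P₀ = 0.018363
Lq = P₀·a^c·ρ/(c!(1−ρ)²) = 0.49695
Wq = Lq/λ = 0.49695/34.3 = 0.01449 hr
W = Wq + 1/μ = 0.01449 + 0.11416 = 0.12864 hr

Final: 0.12864 hr


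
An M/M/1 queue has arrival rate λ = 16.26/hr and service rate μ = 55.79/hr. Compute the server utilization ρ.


ρ = λ/μ = 16.26/55.79 = 0.2915

Final: 0.2915


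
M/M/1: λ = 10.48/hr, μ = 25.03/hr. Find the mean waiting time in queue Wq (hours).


ρ = 10.48/25.03 = 0.4187
Wq = ρ/(μ−λ) = 0.4187/(25.03 − 10.48) = 0.4187/14.55 = 0.02878 hr

Final: 0.02878 hr


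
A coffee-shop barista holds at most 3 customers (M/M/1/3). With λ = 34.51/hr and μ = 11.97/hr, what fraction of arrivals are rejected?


ρ = λ/μ = 34.51/11.97 = 2.8830
P_K = (1−ρ)ρ^K/(1−ρ^(K+1)) = (-1.8830·23.963620)/(1 − 69.088098)
= -45.124478/-68.088098 = 0.662737

Final: 0.662737


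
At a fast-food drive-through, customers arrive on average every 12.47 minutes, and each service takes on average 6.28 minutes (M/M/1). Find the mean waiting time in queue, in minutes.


λ = 60/12.47 = 4.8115 /hr
μ = 60/6.28 = 9.5541 /hr
ρ = λ/μ = 4.8115/9.5541 = 0.5036
Wq = ρ/(μ−λ) = 0.5036/(9.5541−4.8115) = 0.10619 hr
In minutes: 0.10619·60 = 6.371 min

Final: 6.371 min


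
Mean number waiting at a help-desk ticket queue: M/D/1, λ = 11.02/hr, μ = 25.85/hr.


ρ = 11.02/25.85 = 0.4263
M/D/1: Lq = ρ²/(2(1−ρ)) = 0.1817/(2·0.5737) = 0.15839

Final: 0.15839


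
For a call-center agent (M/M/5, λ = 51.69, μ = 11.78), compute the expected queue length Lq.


a = λ/μ = 4.3879; ρ = a/5 = 0.8776
P₀ = 0.006440
Lq = P₀·a^c·ρ / (c!·(1−ρ)²) = 0.006440·1626.69529·0.8776/(120·0.01498)
= 5.11273

Final: 5.11273


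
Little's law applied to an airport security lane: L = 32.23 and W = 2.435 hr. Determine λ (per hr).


λ = L/W = 32.23/2.435 = 13.2361 /hr

Final: 13.2361 /hr


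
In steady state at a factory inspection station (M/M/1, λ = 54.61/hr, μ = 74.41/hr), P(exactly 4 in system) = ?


ρ = 54.61/74.41 = 0.7339
P_n = (1−ρ)·ρ^n = (1 − 0.7339)·0.7339^4 = 0.2661·0.290111 = 0.077196

Final: 0.077196


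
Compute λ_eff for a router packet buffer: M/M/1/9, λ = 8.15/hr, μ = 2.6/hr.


ρ = 3.1346; P_K = (1−ρ)ρ^9/(1−ρ^10) = 0.680989
λ_eff = λ(1 − P_K) = 8.15·(1 − 0.680989) = 8.15·0.319011 = 2.5999 /hr

Final: 2.5999 /hr


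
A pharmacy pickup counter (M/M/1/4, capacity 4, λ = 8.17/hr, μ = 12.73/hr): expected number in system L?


ρ = 8.17/12.73 = 0.6418
L = ρ[1 − (K+1)ρ^K + Kρ^(K+1)] / [(1−ρ)(1−ρ^(K+1))]
Numerator: 0.6418·(1 − 5·0.169658 + 4·0.108885) = 0.376892
Denominator: (0.3582)·(0.891115) = 0.319205
L = 0.376892/0.319205 = 1.1807

Final: 1.1807


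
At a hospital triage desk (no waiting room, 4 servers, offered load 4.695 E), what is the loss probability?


B(c,a) = (a^c/c!) / Σ_{k=0}^{c} a^k/k!
a^4/4! = 20.245623
Σ terms (k=0..4): 1.00000 + 4.69500 + 11.02151 + 17.24867 + 20.24562 = 54.210803
B = 20.245623/54.210803 = 0.373461

Final: 0.373461


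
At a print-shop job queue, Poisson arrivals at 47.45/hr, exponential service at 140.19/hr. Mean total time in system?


W = 1/(μ−λ) = 1/(140.19 − 47.45) = 1/92.74 = 0.01078 hr

Final: 0.01078 hr


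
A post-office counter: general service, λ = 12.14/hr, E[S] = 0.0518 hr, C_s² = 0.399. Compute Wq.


ρ = λ·E[S] = 12.14·0.0518 = 0.6289
E[S²] = E[S]²(1+C_s²) = 0.0518²·(1+0.399) = 0.003754
Wq = λ·E[S²]/(2(1−ρ)) = 12.14·0.003754/(2·0.3711) = 0.06139 hr

Final: 0.06139 hr


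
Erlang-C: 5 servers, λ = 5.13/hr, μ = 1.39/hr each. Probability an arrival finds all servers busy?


a = λ/μ = 3.6906; ρ = a/5 = 0.7381
P₀ = 0.020243 (from M/M/c formula)
C(c,a) = [a^c/(c!(1−ρ))]·P₀ = [684.71970/(120·0.2619)]·0.020243
= 21.78939·0.020243 = 0.441088

Final: 0.441088


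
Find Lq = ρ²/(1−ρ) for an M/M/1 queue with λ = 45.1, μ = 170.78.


ρ = 45.1/170.78 = 0.2641
Lq = ρ²/(1−ρ) = 0.06974/0.7359 = 0.09477

Final: 0.09477


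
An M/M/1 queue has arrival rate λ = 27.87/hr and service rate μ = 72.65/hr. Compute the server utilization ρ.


ρ = λ/μ = 27.87/72.65 = 0.3836

Final: 0.3836


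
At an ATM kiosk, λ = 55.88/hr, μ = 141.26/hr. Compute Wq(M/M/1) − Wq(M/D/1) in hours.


ρ = 55.88/141.26 = 0.3956
Wq(M/M/1) = ρ/(μ−λ) = 0.3956/85.38 = 0.004633 hr
Wq(M/D/1) = ρ/(2(μ−λ)) = 0.002317 hr
Savings = 0.004633 − 0.002317 = 0.002317 hr

Final: 0.002317 hr


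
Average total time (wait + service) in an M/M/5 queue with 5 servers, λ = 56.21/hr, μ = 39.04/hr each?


a = 1.4398; ρ = 0.2880; P₀ = 0.236672
Lq = P₀·a^c·ρ/(c!(1−ρ)²) = 0.006931
Wq = Lq/λ = 0.006931/56.21 = 0.0001233 hr
W = Wq + 1/μ = 0.0001233 + 0.02561 = 0.02574 hr

Final: 0.02574 hr


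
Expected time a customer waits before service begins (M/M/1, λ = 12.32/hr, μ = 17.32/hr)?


ρ = 12.32/17.32 = 0.7113
Wq = ρ/(μ−λ) = 0.7113/(17.32 − 12.32) = 0.7113/5.00 = 0.1423 hr

Final: 0.1423 hr


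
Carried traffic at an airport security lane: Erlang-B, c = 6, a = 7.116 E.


B(6,7.116) = 0.338519 (Erlang-B)
Carried load = a(1 − B) = 7.116·(1 − 0.338519) = 7.116·0.661481 = 4.7071 E

Final: 4.7071 Erlangs


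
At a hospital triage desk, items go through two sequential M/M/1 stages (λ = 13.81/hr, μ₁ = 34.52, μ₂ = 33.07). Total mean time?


Each node sees arrival rate λ = 13.81/hr (tandem ⇒ throughput preserved).
W₁ = 1/(μ₁−λ) = 1/(34.52−13.81) = 0.04829 hr
W₂ = 1/(μ₂−λ) = 1/(33.07−13.81) = 0.05192 hr
W_total = W₁ + W₂ = 0.04829 + 0.05192 = 0.10021 hr

Final: 0.10021 hr


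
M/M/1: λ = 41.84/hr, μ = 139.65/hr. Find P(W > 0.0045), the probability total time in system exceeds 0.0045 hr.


W ~ Exponential(μ−λ) for M/M/1.
μ − λ = 139.65 − 41.84 = 97.8100
P(W > t) = e^{−(μ−λ)t} = e^{−0.4401} = 0.643943

Final: 0.643943


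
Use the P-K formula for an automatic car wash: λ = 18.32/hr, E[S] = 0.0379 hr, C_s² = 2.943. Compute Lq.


ρ = λ·E[S] = 18.32·0.0379 = 0.6943
Lq = ρ²(1+C_s²)/(2(1−ρ)) = 0.4821·(1+2.943)/(2·0.3057)
= 0.4821·3.9430/0.6113 = 3.10936

Final: 3.10936


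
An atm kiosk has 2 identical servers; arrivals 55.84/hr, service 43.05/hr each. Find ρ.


ρ = λ/(cμ) = 55.84/(2·43.05) = 55.84/86.10 = 0.6485

Final: 0.6485


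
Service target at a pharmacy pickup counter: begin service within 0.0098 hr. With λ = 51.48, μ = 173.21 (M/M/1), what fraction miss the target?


ρ = 51.48/173.21 = 0.2972
P(Wq > t) = ρ·e^{−(μ−λ)t} = 0.2972·e^{−1.1930}
= 0.2972·0.303324 = 0.090151

Final: 0.090151


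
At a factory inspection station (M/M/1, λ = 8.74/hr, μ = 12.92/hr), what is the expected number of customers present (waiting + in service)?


ρ = λ/μ = 8.74/12.92 = 0.6765
L = ρ/(1−ρ) = 0.6765/(1 − 0.6765) = 0.6765/0.3235 = 2.0909

Final: 2.0909


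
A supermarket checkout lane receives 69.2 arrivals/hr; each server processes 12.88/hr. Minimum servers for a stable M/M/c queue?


Stability requires cμ > λ ⇔ c > λ/μ.
λ/μ = 69.2/12.88 = 5.3727
Minimum integer c = ⌊5.3727⌋ + 1 = 6
Check: 6·12.88 = 77.28 > 69.2, while 5·12.88 = 64.40 ≤ 69.2

Final: 6 servers


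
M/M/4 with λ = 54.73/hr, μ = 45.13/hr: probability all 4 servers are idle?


a = λ/μ = 54.73/45.13 = 1.2127; ρ = a/c = 0.3032
Σ_{k=0}^{3} a^k/k! (terms k=0..3) = 1.00000 + 1.21272 + 0.73534 + 0.29725 = 3.24532
Tail: a^4/(4!(1−ρ)) = 2.16292/(24·0.6968) = 0.12933
P₀ = 1/(3.24532 + 0.12933) = 1/3.37465 = 0.296327

Final: 0.296327


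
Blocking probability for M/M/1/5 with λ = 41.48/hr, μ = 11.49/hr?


ρ = λ/μ = 41.48/11.49 = 3.6101
P_K = (1−ρ)ρ^K/(1−ρ^(K+1)) = (-2.6101·613.187927)/(1 − 2213.667119)
= -1600.479192/-2212.667119 = 0.723326

Final: 0.723326


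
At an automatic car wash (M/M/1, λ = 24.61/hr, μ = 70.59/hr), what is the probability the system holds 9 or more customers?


ρ = 24.61/70.59 = 0.3486
P(N ≥ n) = ρ^n = 0.3486^9 = 0.00007609

Final: 0.00007609


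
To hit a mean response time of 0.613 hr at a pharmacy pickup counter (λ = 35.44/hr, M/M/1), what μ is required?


W = 1/(μ−λ) ⇒ μ − λ = 1/W = 1/0.613 = 1.6313
μ = λ + 1/W = 35.44 + 1.6313 = 37.0713 per hr

Final: 37.0713 /hr


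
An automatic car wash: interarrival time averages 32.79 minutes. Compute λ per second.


λ = 1/(interarrival time) in consistent units.
1 second = 0.0166667 min, so λ = 0.0166667/32.79 = 0.0005083 per second

Final: 0.0005083 /sec


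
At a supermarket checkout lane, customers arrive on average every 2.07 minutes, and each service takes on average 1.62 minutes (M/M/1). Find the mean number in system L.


λ = 60/2.07 = 28.9855 /hr
μ = 60/1.62 = 37.0370 /hr
ρ = λ/μ = 28.9855/37.0370 = 0.7826
L = ρ/(1−ρ) = 0.7826/0.2174 = 3.6000

Final: 3.6000


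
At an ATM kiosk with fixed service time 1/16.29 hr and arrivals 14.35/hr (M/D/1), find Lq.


ρ = 14.35/16.29 = 0.8809
M/D/1: Lq = ρ²/(2(1−ρ)) = 0.7760/(2·0.1191) = 3.25800

Final: 3.25800


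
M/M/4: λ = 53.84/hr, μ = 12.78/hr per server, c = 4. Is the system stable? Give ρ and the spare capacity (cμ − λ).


Total capacity cμ = 4·12.78 = 51.12/hr
ρ = λ/(cμ) = 53.84/51.12 = 1.0532
Stable ⇔ ρ < 1: NO
Spare capacity = cμ − λ = 51.12 − 53.84 = -2.72/hr

Final: ρ = 1.0532; unstable; margin = -2.72/hr


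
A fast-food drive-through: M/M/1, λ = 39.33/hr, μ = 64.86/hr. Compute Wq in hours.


ρ = 39.33/64.86 = 0.6064
Wq = ρ/(μ−λ) = 0.6064/(64.86 − 39.33) = 0.6064/25.53 = 0.02375 hr

Final: 0.02375 hr


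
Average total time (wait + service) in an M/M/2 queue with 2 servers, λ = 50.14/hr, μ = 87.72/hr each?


a = 0.5716; ρ = 0.2858; P₀ = 0.555457
Lq = P₀·a^c·ρ/(c!(1−ρ)²) = 0.05084
Wq = Lq/λ = 0.05084/50.14 = 0.001014 hr
W = Wq + 1/μ = 0.001014 + 0.01140 = 0.01241 hr

Final: 0.01241 hr


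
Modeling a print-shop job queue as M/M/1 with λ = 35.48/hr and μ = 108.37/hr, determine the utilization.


ρ = λ/μ = 35.48/108.37 = 0.3274

Final: 0.3274


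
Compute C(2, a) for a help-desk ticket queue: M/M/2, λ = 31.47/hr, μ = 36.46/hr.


a = λ/μ = 0.8631; ρ = a/2 = 0.4316
P₀ = 0.397069 (from M/M/c formula)
C(c,a) = [a^c/(c!(1−ρ))]·P₀ = [0.74501/(2·0.5684)]·0.397069
= 0.65532·0.397069 = 0.260206

Final: 0.260206


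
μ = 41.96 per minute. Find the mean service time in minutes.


Mean service time = 1/μ = 1/41.96 minute = 0.02383 minute
In minutes: 0.02383 × 1 = 0.02383 min

Final: 0.02383 min


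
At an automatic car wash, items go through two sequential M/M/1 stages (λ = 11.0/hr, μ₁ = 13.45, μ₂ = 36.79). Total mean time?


Each node sees arrival rate λ = 11.0/hr (tandem ⇒ throughput preserved).
W₁ = 1/(μ₁−λ) = 1/(13.45−11.0) = 0.40816 hr
W₂ = 1/(μ₂−λ) = 1/(36.79−11.0) = 0.03877 hr
W_total = W₁ + W₂ = 0.40816 + 0.03877 = 0.44694 hr

Final: 0.44694 hr


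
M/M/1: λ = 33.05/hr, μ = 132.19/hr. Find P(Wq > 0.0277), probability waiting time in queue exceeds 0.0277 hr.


ρ = 33.05/132.19 = 0.2500
P(Wq > t) = ρ·e^{−(μ−λ)t} = 0.2500·e^{−2.7462}
= 0.2500·0.064173 = 0.016044

Final: 0.016044


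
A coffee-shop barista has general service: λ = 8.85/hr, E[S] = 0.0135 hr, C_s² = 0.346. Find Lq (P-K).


ρ = λ·E[S] = 8.85·0.0135 = 0.1195
Lq = ρ²(1+C_s²)/(2(1−ρ)) = 0.01427·(1+0.346)/(2·0.8805)
= 0.01427·1.3460/1.7611 = 0.01091

Final: 0.01091


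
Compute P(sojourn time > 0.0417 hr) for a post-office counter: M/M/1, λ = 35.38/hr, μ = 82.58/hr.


W ~ Exponential(μ−λ) for M/M/1.
μ − λ = 82.58 − 35.38 = 47.2000
P(W > t) = e^{−(μ−λ)t} = e^{−1.9682} = 0.139703

Final: 0.139703


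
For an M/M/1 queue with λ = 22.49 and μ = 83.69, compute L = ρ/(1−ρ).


ρ = λ/μ = 22.49/83.69 = 0.2687
L = ρ/(1−ρ) = 0.2687/(1 − 0.2687) = 0.2687/0.7313 = 0.3675

Final: 0.3675


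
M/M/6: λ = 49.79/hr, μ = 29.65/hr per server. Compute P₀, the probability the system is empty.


a = λ/μ = 49.79/29.65 = 1.6793; ρ = a/c = 0.2799
Σ_{k=0}^{5} a^k/k! (terms k=0..5) = 1.00000 + 1.67926 + 1.40995 + 0.78923 + 0.33133 + 0.11128 = 5.32104
Tail: a^6/(6!(1−ρ)) = 22.42356/(720·0.7201) = 0.04325
P₀ = 1/(5.32104 + 0.04325) = 1/5.36429 = 0.186418

Final: 0.186418


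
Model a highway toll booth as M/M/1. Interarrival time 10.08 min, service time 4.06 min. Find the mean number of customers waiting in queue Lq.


λ = 60/10.08 = 5.9524 /hr
μ = 60/4.06 = 14.7783 /hr
ρ = λ/μ = 5.9524/14.7783 = 0.4028
Lq = ρ²/(1−ρ) = 0.1622/0.5972 = 0.2716

Final: 0.2716


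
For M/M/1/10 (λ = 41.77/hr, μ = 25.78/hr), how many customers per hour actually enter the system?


ρ = 1.6202; P_K = (1−ρ)ρ^10/(1−ρ^11) = 0.384715
λ_eff = λ(1 − P_K) = 41.77·(1 − 0.384715) = 41.77·0.615285 = 25.7005 /hr

Final: 25.7005 /hr


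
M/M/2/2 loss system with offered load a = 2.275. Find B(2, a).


B(c,a) = (a^c/c!) / Σ_{k=0}^{c} a^k/k!
a^2/2! = 2.587812
Σ terms (k=0..2): 1.00000 + 2.27500 + 2.58781 = 5.862812
B = 2.587812/5.862812 = 0.441394

Final: 0.441394


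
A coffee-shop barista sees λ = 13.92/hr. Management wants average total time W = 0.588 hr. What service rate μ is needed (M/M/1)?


W = 1/(μ−λ) ⇒ μ − λ = 1/W = 1/0.588 = 1.7007
μ = λ + 1/W = 13.92 + 1.7007 = 15.6207 per hr

Final: 15.6207 /hr


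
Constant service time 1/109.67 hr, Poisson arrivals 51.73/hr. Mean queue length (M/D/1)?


ρ = 51.73/109.67 = 0.4717
M/D/1: Lq = ρ²/(2(1−ρ)) = 0.2225/(2·0.5283) = 0.21057

Final: 0.21057


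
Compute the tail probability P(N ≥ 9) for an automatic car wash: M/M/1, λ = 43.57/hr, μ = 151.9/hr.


ρ = 43.57/151.9 = 0.2868
P(N ≥ n) = ρ^n = 0.2868^9 = 0.00001314

Final: 0.00001314


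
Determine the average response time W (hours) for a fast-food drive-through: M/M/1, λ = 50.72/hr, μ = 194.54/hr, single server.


W = 1/(μ−λ) = 1/(194.54 − 50.72) = 1/143.82 = 0.006953 hr

Final: 0.006953 hr


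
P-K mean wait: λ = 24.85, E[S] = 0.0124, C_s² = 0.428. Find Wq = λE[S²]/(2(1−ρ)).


ρ = λ·E[S] = 24.85·0.0124 = 0.3081
E[S²] = E[S]²(1+C_s²) = 0.0124²·(1+0.428) = 0.0002196
Wq = λ·E[S²]/(2(1−ρ)) = 24.85·0.0002196/(2·0.6919) = 0.003943 hr

Final: 0.003943 hr


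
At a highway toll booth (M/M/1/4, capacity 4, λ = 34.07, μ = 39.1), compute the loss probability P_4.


ρ = λ/μ = 34.07/39.1 = 0.8714
P_K = (1−ρ)ρ^K/(1−ρ^(K+1)) = (0.1286·0.576476)/(1 − 0.502316)
= 0.074161/0.497684 = 0.149011

Final: 0.149011


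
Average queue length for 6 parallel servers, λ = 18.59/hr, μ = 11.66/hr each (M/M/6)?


a = λ/μ = 1.5943; ρ = a/6 = 0.2657
P₀ = 0.202968
Lq = P₀·a^c·ρ / (c!·(1−ρ)²) = 0.202968·16.42423·0.2657/(720·0.53916)
= 0.002282

Final: 0.002282


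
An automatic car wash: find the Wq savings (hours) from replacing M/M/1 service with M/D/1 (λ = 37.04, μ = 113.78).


ρ = 37.04/113.78 = 0.3255
Wq(M/M/1) = ρ/(μ−λ) = 0.3255/76.74 = 0.004242 hr
Wq(M/D/1) = ρ/(2(μ−λ)) = 0.002121 hr
Savings = 0.004242 − 0.002121 = 0.002121 hr

Final: 0.002121 hr


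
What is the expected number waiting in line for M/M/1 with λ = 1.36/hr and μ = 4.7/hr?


ρ = 1.36/4.7 = 0.2894
Lq = ρ²/(1−ρ) = 0.08373/0.7106 = 0.1178

Final: 0.1178


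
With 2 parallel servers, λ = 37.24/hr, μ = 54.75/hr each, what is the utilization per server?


ρ = λ/(cμ) = 37.24/(2·54.75) = 37.24/109.50 = 0.3401

Final: 0.3401


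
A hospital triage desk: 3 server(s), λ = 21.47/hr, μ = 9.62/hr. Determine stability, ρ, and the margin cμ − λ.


Total capacity cμ = 3·9.62 = 28.86/hr
ρ = λ/(cμ) = 21.47/28.86 = 0.7439
Stable ⇔ ρ < 1: YES
Spare capacity = cμ − λ = 28.86 − 21.47 = 7.39/hr

Final: ρ = 0.7439; stable; margin = 7.39/hr


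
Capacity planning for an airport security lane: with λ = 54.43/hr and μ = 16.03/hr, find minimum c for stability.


Stability requires cμ > λ ⇔ c > λ/μ.
λ/μ = 54.43/16.03 = 3.3955
Minimum integer c = ⌊3.3955⌋ + 1 = 4
Check: 4·16.03 = 64.12 > 54.43, while 3·16.03 = 48.09 ≤ 54.43

Final: 4 servers


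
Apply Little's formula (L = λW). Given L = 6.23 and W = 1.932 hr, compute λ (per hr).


λ = L/W = 6.23/1.932 = 3.2246 /hr

Final: 3.2246 /hr


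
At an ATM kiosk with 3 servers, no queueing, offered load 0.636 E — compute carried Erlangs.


B(3,0.636) = 0.022793 (Erlang-B)
Carried load = a(1 − B) = 0.636·(1 − 0.022793) = 0.636·0.977207 = 0.6215 E

Final: 0.6215 Erlangs


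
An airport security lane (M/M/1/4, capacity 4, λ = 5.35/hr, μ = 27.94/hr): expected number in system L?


ρ = 5.35/27.94 = 0.1915
L = ρ[1 − (K+1)ρ^K + Kρ^(K+1)] / [(1−ρ)(1−ρ^(K+1))]
Numerator: 0.1915·(1 − 5·0.001344 + 4·0.0002574) = 0.190392
Denominator: (0.8085)·(0.999743) = 0.808310
L = 0.190392/0.808310 = 0.2355

Final: 0.2355


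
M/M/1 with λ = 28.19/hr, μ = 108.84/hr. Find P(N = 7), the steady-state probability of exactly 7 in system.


ρ = 28.19/108.84 = 0.2590
P_n = (1−ρ)·ρ^n = (1 − 0.2590)·0.2590^7 = 0.7410·0.00007819 = 0.00005794

Final: 0.00005794


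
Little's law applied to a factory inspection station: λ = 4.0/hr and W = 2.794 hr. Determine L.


L = λW = 4.0·2.794 = 11.1760

Final: 11.1760


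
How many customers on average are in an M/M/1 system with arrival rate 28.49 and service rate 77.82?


ρ = λ/μ = 28.49/77.82 = 0.3661
L = ρ/(1−ρ) = 0.3661/(1 − 0.3661) = 0.3661/0.6339 = 0.5775

Final: 0.5775


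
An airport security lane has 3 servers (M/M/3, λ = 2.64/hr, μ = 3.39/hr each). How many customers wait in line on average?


a = λ/μ = 0.7788; ρ = a/3 = 0.2596
P₀ = 0.456974
Lq = P₀·a^c·ρ / (c!·(1−ρ)²) = 0.456974·0.47229·0.2596/(6·0.54821)
= 0.01703

Final: 0.01703


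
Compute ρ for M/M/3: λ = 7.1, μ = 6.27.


ρ = λ/(cμ) = 7.1/(3·6.27) = 7.1/18.81 = 0.3775

Final: 0.3775


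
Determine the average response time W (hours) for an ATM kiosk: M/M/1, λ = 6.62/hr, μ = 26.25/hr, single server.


W = 1/(μ−λ) = 1/(26.25 − 6.62) = 1/19.63 = 0.05094 hr

Final: 0.05094 hr


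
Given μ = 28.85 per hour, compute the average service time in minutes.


Mean service time = 1/μ = 1/28.85 hour = 0.03466 hour
In minutes: 0.03466 × 60 = 2.0797 min

Final: 2.0797 min


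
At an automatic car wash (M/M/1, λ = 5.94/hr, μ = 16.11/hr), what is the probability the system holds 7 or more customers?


ρ = 5.94/16.11 = 0.3687
P(N ≥ n) = ρ^n = 0.3687^7 = 0.0009265

Final: 0.0009265


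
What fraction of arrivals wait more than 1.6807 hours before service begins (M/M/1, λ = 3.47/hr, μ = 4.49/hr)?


ρ = 3.47/4.49 = 0.7728
P(Wq > t) = ρ·e^{−(μ−λ)t} = 0.7728·e^{−1.7143}
= 0.7728·0.180087 = 0.139177

Final: 0.139177


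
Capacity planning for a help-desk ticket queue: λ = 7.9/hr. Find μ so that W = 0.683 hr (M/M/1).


W = 1/(μ−λ) ⇒ μ − λ = 1/W = 1/0.683 = 1.4641
μ = λ + 1/W = 7.9 + 1.4641 = 9.3641 per hr

Final: 9.3641 /hr


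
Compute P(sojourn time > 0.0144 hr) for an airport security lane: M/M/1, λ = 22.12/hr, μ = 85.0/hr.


W ~ Exponential(μ−λ) for M/M/1.
μ − λ = 85.0 − 22.12 = 62.8800
P(W > t) = e^{−(μ−λ)t} = e^{−0.9055} = 0.404351

Final: 0.404351


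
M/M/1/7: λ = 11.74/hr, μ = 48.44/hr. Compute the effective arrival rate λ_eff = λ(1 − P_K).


ρ = 0.2424; P_K = (1−ρ)ρ^7/(1−ρ^8) = 0.00003721
λ_eff = λ(1 − P_K) = 11.74·(1 − 0.00003721) = 11.74·0.999963 = 11.7396 /hr

Final: 11.7396 /hr


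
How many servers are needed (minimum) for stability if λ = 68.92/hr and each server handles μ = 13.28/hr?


Stability requires cμ > λ ⇔ c > λ/μ.
λ/μ = 68.92/13.28 = 5.1898
Minimum integer c = ⌊5.1898⌋ + 1 = 6
Check: 6·13.28 = 79.68 > 68.92, while 5·13.28 = 66.40 ≤ 68.92

Final: 6 servers


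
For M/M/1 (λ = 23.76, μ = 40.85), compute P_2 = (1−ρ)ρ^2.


ρ = 23.76/40.85 = 0.5816
P_n = (1−ρ)·ρ^n = (1 − 0.5816)·0.5816^2 = 0.4184·0.338305 = 0.141533

Final: 0.141533


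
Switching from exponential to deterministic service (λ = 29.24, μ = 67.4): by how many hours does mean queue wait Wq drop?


ρ = 29.24/67.4 = 0.4338
Wq(M/M/1) = ρ/(μ−λ) = 0.4338/38.16 = 0.01137 hr
Wq(M/D/1) = ρ/(2(μ−λ)) = 0.005684 hr
Savings = 0.01137 − 0.005684 = 0.005684 hr

Final: 0.005684 hr


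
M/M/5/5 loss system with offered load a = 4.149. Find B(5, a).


B(c,a) = (a^c/c!) / Σ_{k=0}^{c} a^k/k!
a^5/5! = 10.245565
Σ terms (k=0..5): 1.00000 + 4.14900 + 8.60710 + 11.90362 + 12.34703 + 10.24557 = 48.252316
B = 10.245565/48.252316 = 0.212333

Final: 0.212333


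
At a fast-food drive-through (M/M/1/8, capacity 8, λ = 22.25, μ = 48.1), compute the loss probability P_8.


ρ = λ/μ = 22.25/48.1 = 0.4626
P_K = (1−ρ)ρ^K/(1−ρ^(K+1)) = (0.5374·0.002096)/(1 − 0.0009698)
= 0.001127/0.999030 = 0.001128

Final: 0.001128


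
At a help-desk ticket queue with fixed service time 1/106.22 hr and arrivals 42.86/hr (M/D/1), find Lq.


ρ = 42.86/106.22 = 0.4035
M/D/1: Lq = ρ²/(2(1−ρ)) = 0.1628/(2·0.5965) = 0.13647

Final: 0.13647


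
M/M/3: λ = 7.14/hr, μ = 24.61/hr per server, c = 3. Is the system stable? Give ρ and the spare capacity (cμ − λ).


Total capacity cμ = 3·24.61 = 73.83/hr
ρ = λ/(cμ) = 7.14/73.83 = 0.09671
Stable ⇔ ρ < 1: YES
Spare capacity = cμ − λ = 73.83 − 7.14 = 66.69/hr

Final: ρ = 0.09671; stable; margin = 66.69/hr


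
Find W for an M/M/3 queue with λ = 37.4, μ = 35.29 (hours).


a = 1.0598; ρ = 0.3533; P₀ = 0.341517
Lq = P₀·a^c·ρ/(c!(1−ρ)²) = 0.05722
Wq = Lq/λ = 0.05722/37.4 = 0.001530 hr
W = Wq + 1/μ = 0.001530 + 0.02834 = 0.02987 hr

Final: 0.02987 hr


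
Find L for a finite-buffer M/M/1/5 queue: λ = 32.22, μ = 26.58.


ρ = 32.22/26.58 = 1.2122
L = ρ[1 − (K+1)ρ^K + Kρ^(K+1)] / [(1−ρ)(1−ρ^(K+1))]
Numerator: 1.2122·(1 − 6·2.617296 + 5·3.172659) = 1.405557
Denominator: (-0.2122)·(-2.172659) = 0.461016
L = 1.405557/0.461016 = 3.0488

Final: 3.0488


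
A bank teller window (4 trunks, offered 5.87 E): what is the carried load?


B(4,5.87) = 0.461135 (Erlang-B)
Carried load = a(1 − B) = 5.87·(1 − 0.461135) = 5.87·0.538865 = 3.1631 E

Final: 3.1631 Erlangs


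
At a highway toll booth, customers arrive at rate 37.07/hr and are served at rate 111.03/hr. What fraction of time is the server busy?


ρ = λ/μ = 37.07/111.03 = 0.3339

Final: 0.3339


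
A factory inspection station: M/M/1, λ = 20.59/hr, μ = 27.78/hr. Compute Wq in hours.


ρ = 20.59/27.78 = 0.7412
Wq = ρ/(μ−λ) = 0.7412/(27.78 − 20.59) = 0.7412/7.19 = 0.1031 hr

Final: 0.1031 hr


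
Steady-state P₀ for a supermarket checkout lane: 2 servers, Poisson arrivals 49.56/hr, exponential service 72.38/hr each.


a = λ/μ = 49.56/72.38 = 0.6847; ρ = a/c = 0.3424
Σ_{k=0}^{1} a^k/k! (terms k=0..1) = 1.00000 + 0.68472 = 1.68472
Tail: a^2/(2!(1−ρ)) = 0.46884/(2·0.6576) = 0.35646
P₀ = 1/(1.68472 + 0.35646) = 1/2.04118 = 0.489914

Final: 0.489914


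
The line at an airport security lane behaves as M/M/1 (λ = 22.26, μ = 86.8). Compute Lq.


ρ = 22.26/86.8 = 0.2565
Lq = ρ²/(1−ρ) = 0.06577/0.7435 = 0.08845

Final: 0.08845


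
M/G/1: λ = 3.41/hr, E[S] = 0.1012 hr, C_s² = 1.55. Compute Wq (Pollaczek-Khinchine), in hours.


ρ = λ·E[S] = 3.41·0.1012 = 0.3451
E[S²] = E[S]²(1+C_s²) = 0.1012²·(1+1.55) = 0.026116
Wq = λ·E[S²]/(2(1−ρ)) = 3.41·0.026116/(2·0.6549) = 0.06799 hr

Final: 0.06799 hr


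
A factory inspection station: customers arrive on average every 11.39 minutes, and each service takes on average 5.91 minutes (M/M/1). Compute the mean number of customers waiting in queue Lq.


λ = 60/11.39 = 5.2678 /hr
μ = 60/5.91 = 10.1523 /hr
ρ = λ/μ = 5.2678/10.1523 = 0.5189
Lq = ρ²/(1−ρ) = 0.2692/0.4811 = 0.5596

Final: 0.5596


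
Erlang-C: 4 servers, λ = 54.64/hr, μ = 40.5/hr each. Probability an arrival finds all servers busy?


a = λ/μ = 1.3491; ρ = a/4 = 0.3373
P₀ = 0.257945 (from M/M/c formula)
C(c,a) = [a^c/(c!(1−ρ))]·P₀ = [3.31301/(24·0.6627)]·0.257945
= 0.20830·0.257945 = 0.053729

Final: 0.053729


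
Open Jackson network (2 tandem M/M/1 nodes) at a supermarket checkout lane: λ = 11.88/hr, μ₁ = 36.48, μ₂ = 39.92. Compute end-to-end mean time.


Each node sees arrival rate λ = 11.88/hr (tandem ⇒ throughput preserved).
W₁ = 1/(μ₁−λ) = 1/(36.48−11.88) = 0.04065 hr
W₂ = 1/(μ₂−λ) = 1/(39.92−11.88) = 0.03566 hr
W_total = W₁ + W₂ = 0.04065 + 0.03566 = 0.07631 hr

Final: 0.07631 hr


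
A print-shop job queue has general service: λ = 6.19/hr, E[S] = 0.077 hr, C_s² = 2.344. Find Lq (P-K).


ρ = λ·E[S] = 6.19·0.077 = 0.4766
Lq = ρ²(1+C_s²)/(2(1−ρ)) = 0.2272·(1+2.344)/(2·0.5234)
= 0.2272·3.3440/1.0467 = 0.72576

Final: 0.72576


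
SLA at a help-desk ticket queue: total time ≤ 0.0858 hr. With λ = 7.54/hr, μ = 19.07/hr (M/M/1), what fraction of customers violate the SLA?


W ~ Exponential(μ−λ) for M/M/1.
μ − λ = 19.07 − 7.54 = 11.5300
P(W > t) = e^{−(μ−λ)t} = e^{−0.9893} = 0.371847

Final: 0.371847


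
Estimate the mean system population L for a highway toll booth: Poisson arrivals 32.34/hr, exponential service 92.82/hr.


ρ = λ/μ = 32.34/92.82 = 0.3484
L = ρ/(1−ρ) = 0.3484/(1 − 0.3484) = 0.3484/0.6516 = 0.5347

Final: 0.5347


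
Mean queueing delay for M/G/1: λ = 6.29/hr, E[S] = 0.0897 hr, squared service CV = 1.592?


ρ = λ·E[S] = 6.29·0.0897 = 0.5642
E[S²] = E[S]²(1+C_s²) = 0.0897²·(1+1.592) = 0.020855
Wq = λ·E[S²]/(2(1−ρ)) = 6.29·0.020855/(2·0.4358) = 0.15051 hr

Final: 0.15051 hr


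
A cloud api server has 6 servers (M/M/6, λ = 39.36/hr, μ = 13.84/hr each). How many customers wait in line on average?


a = λ/μ = 2.8439; ρ = a/6 = 0.4740
P₀ = 0.057490
Lq = P₀·a^c·ρ / (c!·(1−ρ)²) = 0.057490·529.07105·0.4740/(720·0.27669)
= 0.07237

Final: 0.07237


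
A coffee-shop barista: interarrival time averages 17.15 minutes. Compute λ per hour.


λ = 1/(interarrival time) in consistent units.
1 hour = 60 min, so λ = 60/17.15 = 3.4985 per hour

Final: 3.4985 /hr


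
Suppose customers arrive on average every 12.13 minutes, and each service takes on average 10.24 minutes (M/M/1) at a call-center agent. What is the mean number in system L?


λ = 60/12.13 = 4.9464 /hr
μ = 60/10.24 = 5.8594 /hr
ρ = λ/μ = 4.9464/5.8594 = 0.8442
L = ρ/(1−ρ) = 0.8442/0.1558 = 5.4180

Final: 5.4180


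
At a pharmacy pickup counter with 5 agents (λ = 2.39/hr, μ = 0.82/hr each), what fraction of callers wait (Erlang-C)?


a = λ/μ = 2.9146; ρ = a/5 = 0.5829
P₀ = 0.051286 (from M/M/c formula)
C(c,a) = [a^c/(c!(1−ρ))]·P₀ = [210.33921/(120·0.4171)]·0.051286
= 4.20268·0.051286 = 0.215539

Final: 0.215539


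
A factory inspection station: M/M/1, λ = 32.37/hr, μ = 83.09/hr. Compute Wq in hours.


ρ = 32.37/83.09 = 0.3896
Wq = ρ/(μ−λ) = 0.3896/(83.09 − 32.37) = 0.3896/50.72 = 0.007681 hr

Final: 0.007681 hr


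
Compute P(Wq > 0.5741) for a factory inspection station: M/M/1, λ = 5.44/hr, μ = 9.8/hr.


ρ = 5.44/9.8 = 0.5551
P(Wq > t) = ρ·e^{−(μ−λ)t} = 0.5551·e^{−2.5031}
= 0.5551·0.081833 = 0.045426

Final: 0.045426


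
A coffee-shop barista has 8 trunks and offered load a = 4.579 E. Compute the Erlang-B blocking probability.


B(c,a) = (a^c/c!) / Σ_{k=0}^{c} a^k/k!
a^8/8! = 4.793411
Σ terms (k=0..8): 1.00000 + 4.57900 + 10.48362 + 16.00150 + 18.31772 + 16.77536 + 12.80240 + 8.37460 + 4.79341 = 93.127609
B = 4.793411/93.127609 = 0.051471

Final: 0.051471


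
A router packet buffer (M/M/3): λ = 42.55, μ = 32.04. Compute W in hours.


a = 1.3280; ρ = 0.4427; P₀ = 0.255736
Lq = P₀·a^c·ρ/(c!(1−ρ)²) = 0.14228
Wq = Lq/λ = 0.14228/42.55 = 0.003344 hr
W = Wq + 1/μ = 0.003344 + 0.03121 = 0.03455 hr

Final: 0.03455 hr


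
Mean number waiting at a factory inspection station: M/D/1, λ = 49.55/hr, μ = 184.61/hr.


ρ = 49.55/184.61 = 0.2684
M/D/1: Lq = ρ²/(2(1−ρ)) = 0.07204/(2·0.7316) = 0.04924

Final: 0.04924


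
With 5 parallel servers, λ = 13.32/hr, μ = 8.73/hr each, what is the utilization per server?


ρ = λ/(cμ) = 13.32/(5·8.73) = 13.32/43.65 = 0.3052

Final: 0.3052


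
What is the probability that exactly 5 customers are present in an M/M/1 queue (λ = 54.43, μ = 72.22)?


ρ = 54.43/72.22 = 0.7537
P_n = (1−ρ)·ρ^n = (1 − 0.7537)·0.7537^5 = 0.2463·0.243167 = 0.059899

Final: 0.059899


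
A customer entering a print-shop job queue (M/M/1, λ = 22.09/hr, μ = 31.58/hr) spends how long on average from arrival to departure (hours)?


W = 1/(μ−λ) = 1/(31.58 − 22.09) = 1/9.49 = 0.1054 hr

Final: 0.1054 hr


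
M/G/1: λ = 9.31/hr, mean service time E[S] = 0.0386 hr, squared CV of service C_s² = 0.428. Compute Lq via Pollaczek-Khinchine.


ρ = λ·E[S] = 9.31·0.0386 = 0.3594
Lq = ρ²(1+C_s²)/(2(1−ρ)) = 0.1291·(1+0.428)/(2·0.6406)
= 0.1291·1.4280/1.2813 = 0.14393

Final: 0.14393


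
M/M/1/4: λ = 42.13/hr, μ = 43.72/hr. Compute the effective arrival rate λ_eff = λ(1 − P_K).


ρ = 0.9636; P_K = (1−ρ)ρ^4/(1−ρ^5) = 0.185463
λ_eff = λ(1 − P_K) = 42.13·(1 − 0.185463) = 42.13·0.814537 = 34.3165 /hr

Final: 34.3165 /hr


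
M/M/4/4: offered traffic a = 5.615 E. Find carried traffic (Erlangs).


B(4,5.615) = 0.443911 (Erlang-B)
Carried load = a(1 − B) = 5.615·(1 − 0.443911) = 5.615·0.556089 = 3.1224 E

Final: 3.1224 Erlangs


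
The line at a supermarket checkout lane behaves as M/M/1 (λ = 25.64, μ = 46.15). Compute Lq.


ρ = 25.64/46.15 = 0.5556
Lq = ρ²/(1−ρ) = 0.3087/0.4444 = 0.6945

Final: 0.6945


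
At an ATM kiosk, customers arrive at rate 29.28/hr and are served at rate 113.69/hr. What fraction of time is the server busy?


ρ = λ/μ = 29.28/113.69 = 0.2575

Final: 0.2575


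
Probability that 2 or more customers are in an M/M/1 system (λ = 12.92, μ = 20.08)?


ρ = 12.92/20.08 = 0.6434
P(N ≥ n) = ρ^n = 0.6434^2 = 0.413997

Final: 0.413997


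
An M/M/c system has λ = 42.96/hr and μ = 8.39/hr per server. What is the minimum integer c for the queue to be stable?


Stability requires cμ > λ ⇔ c > λ/μ.
λ/μ = 42.96/8.39 = 5.1204
Minimum integer c = ⌊5.1204⌋ + 1 = 6
Check: 6·8.39 = 50.34 > 42.96, while 5·8.39 = 41.95 ≤ 42.96

Final: 6 servers


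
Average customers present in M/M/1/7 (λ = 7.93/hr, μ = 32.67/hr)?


ρ = 7.93/32.67 = 0.2427
L = ρ[1 − (K+1)ρ^K + Kρ^(K+1)] / [(1−ρ)(1−ρ^(K+1))]
Numerator: 0.2427·(1 − 8·0.00004964 + 7·0.00001205) = 0.242654
Denominator: (0.7573)·(0.999988) = 0.757261
L = 0.242654/0.757261 = 0.3204

Final: 0.3204


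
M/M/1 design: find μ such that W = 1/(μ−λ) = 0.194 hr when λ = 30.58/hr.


W = 1/(μ−λ) ⇒ μ − λ = 1/W = 1/0.194 = 5.1546
μ = λ + 1/W = 30.58 + 5.1546 = 35.7346 per hr

Final: 35.7346 /hr


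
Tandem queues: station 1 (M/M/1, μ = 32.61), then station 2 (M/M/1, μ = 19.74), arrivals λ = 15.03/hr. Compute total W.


Each node sees arrival rate λ = 15.03/hr (tandem ⇒ throughput preserved).
W₁ = 1/(μ₁−λ) = 1/(32.61−15.03) = 0.05688 hr
W₂ = 1/(μ₂−λ) = 1/(19.74−15.03) = 0.21231 hr
W_total = W₁ + W₂ = 0.05688 + 0.21231 = 0.26920 hr

Final: 0.26920 hr


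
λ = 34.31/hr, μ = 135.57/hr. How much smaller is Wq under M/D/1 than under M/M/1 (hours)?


ρ = 34.31/135.57 = 0.2531
Wq(M/M/1) = ρ/(μ−λ) = 0.2531/101.26 = 0.002499 hr
Wq(M/D/1) = ρ/(2(μ−λ)) = 0.001250 hr
Savings = 0.002499 − 0.001250 = 0.001250 hr

Final: 0.001250 hr


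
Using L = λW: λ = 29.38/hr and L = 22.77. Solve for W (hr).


W = L/λ = 22.77/29.38 = 0.7750 hr

Final: 0.7750 hr


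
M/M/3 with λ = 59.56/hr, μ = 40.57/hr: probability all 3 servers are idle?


a = λ/μ = 59.56/40.57 = 1.4681; ρ = a/c = 0.4894
Σ_{k=0}^{2} a^k/k! (terms k=0..2) = 1.00000 + 1.46808 + 1.07763 = 3.54571
Tail: a^3/(3!(1−ρ)) = 3.16409/(6·0.5106) = 1.03272
P₀ = 1/(3.54571 + 1.03272) = 1/4.57843 = 0.218415

Final: 0.218415


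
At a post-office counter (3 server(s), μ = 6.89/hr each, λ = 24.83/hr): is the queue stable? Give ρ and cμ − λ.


Total capacity cμ = 3·6.89 = 20.67/hr
ρ = λ/(cμ) = 24.83/20.67 = 1.2013
Stable ⇔ ρ < 1: NO
Spare capacity = cμ − λ = 20.67 − 24.83 = -4.16/hr

Final: ρ = 1.2013; unstable; margin = -4.16/hr


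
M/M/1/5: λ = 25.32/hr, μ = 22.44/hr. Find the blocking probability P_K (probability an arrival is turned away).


ρ = λ/μ = 25.32/22.44 = 1.1283
P_K = (1−ρ)ρ^K/(1−ρ^(K+1)) = (-0.1283·1.828960)/(1 − 2.063693)
= -0.234733/-1.063693 = 0.220677

Final: 0.220677


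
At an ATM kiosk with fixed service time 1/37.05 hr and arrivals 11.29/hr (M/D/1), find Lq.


ρ = 11.29/37.05 = 0.3047
M/D/1: Lq = ρ²/(2(1−ρ)) = 0.09286/(2·0.6953) = 0.06678

Final: 0.06678


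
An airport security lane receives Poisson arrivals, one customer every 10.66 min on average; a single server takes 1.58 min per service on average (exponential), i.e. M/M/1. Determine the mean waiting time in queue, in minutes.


λ = 60/10.66 = 5.6285 /hr
μ = 60/1.58 = 37.9747 /hr
ρ = λ/μ = 5.6285/37.9747 = 0.1482
Wq = ρ/(μ−λ) = 0.1482/(37.9747−5.6285) = 0.004582 hr
In minutes: 0.004582·60 = 0.2749 min

Final: 0.2749 min


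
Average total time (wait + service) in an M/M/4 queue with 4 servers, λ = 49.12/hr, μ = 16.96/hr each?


a = 2.8962; ρ = 0.7241; P₀ = 0.043930
Lq = P₀·a^c·ρ/(c!(1−ρ)²) = 1.22465
Wq = Lq/λ = 1.22465/49.12 = 0.02493 hr
W = Wq + 1/μ = 0.02493 + 0.05896 = 0.08389 hr

Final: 0.08389 hr


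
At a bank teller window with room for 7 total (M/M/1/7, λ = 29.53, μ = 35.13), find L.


ρ = 29.53/35.13 = 0.8406
L = ρ[1 − (K+1)ρ^K + Kρ^(K+1)] / [(1−ρ)(1−ρ^(K+1))]
Numerator: 0.8406·(1 − 8·0.296549 + 7·0.249277) = 0.313158
Denominator: (0.1594)·(0.750723) = 0.119671
L = 0.313158/0.119671 = 2.6168

Final: 2.6168


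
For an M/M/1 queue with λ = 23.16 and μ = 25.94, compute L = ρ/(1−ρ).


ρ = λ/μ = 23.16/25.94 = 0.8928
L = ρ/(1−ρ) = 0.8928/(1 − 0.8928) = 0.8928/0.1072 = 8.3309

Final: 8.3309


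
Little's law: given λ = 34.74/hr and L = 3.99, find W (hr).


W = L/λ = 3.99/34.74 = 0.1149 hr

Final: 0.1149 hr


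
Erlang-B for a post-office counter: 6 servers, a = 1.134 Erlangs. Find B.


B(c,a) = (a^c/c!) / Σ_{k=0}^{c} a^k/k!
a^6/6! = 0.002954
Σ terms (k=0..6): 1.00000 + 1.13400 + 0.64298 + 0.24305 + 0.06890 + 0.01563 + 0.002954 = 3.107508
B = 0.002954/3.107508 = 0.0009505

Final: 0.0009505


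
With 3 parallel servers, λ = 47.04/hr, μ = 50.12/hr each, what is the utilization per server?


ρ = λ/(cμ) = 47.04/(3·50.12) = 47.04/150.36 = 0.3128

Final: 0.3128


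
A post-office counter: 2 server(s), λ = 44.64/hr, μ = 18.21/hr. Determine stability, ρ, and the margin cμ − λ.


Total capacity cμ = 2·18.21 = 36.42/hr
ρ = λ/(cμ) = 44.64/36.42 = 1.2257
Stable ⇔ ρ < 1: NO
Spare capacity = cμ − λ = 36.42 − 44.64 = -8.22/hr

Final: ρ = 1.2257; unstable; margin = -8.22/hr


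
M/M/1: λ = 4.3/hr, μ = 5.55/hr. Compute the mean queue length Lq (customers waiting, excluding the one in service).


ρ = 4.3/5.55 = 0.7748
Lq = ρ²/(1−ρ) = 0.6003/0.2252 = 2.6652

Final: 2.6652


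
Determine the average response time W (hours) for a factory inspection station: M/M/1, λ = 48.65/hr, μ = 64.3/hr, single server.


W = 1/(μ−λ) = 1/(64.3 − 48.65) = 1/15.65 = 0.06390 hr

Final: 0.06390 hr


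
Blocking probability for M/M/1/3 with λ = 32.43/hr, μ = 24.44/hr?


ρ = λ/μ = 32.43/24.44 = 1.3269
P_K = (1−ρ)ρ^K/(1−ρ^(K+1)) = (-0.3269·2.336346)/(1 − 3.100152)
= -0.763806/-2.100152 = 0.363691

Final: 0.363691


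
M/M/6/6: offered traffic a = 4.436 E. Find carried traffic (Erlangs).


B(6,4.436) = 0.149362 (Erlang-B)
Carried load = a(1 − B) = 4.436·(1 − 0.149362) = 4.436·0.850638 = 3.7734 E

Final: 3.7734 Erlangs


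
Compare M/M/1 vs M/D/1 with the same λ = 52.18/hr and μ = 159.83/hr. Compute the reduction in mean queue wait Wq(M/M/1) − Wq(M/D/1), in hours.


ρ = 52.18/159.83 = 0.3265
Wq(M/M/1) = ρ/(μ−λ) = 0.3265/107.65 = 0.003033 hr
Wq(M/D/1) = ρ/(2(μ−λ)) = 0.001516 hr
Savings = 0.003033 − 0.001516 = 0.001516 hr

Final: 0.001516 hr


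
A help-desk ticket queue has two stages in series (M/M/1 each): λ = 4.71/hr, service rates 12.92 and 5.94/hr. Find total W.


Each node sees arrival rate λ = 4.71/hr (tandem ⇒ throughput preserved).
W₁ = 1/(μ₁−λ) = 1/(12.92−4.71) = 0.12180 hr
W₂ = 1/(μ₂−λ) = 1/(5.94−4.71) = 0.81301 hr
W_total = W₁ + W₂ = 0.12180 + 0.81301 = 0.93481 hr

Final: 0.93481 hr


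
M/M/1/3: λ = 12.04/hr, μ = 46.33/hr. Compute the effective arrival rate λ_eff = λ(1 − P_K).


ρ = 0.2599; P_K = (1−ρ)ρ^3/(1−ρ^4) = 0.013049
λ_eff = λ(1 − P_K) = 12.04·(1 − 0.013049) = 12.04·0.986951 = 11.8829 /hr

Final: 11.8829 /hr
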